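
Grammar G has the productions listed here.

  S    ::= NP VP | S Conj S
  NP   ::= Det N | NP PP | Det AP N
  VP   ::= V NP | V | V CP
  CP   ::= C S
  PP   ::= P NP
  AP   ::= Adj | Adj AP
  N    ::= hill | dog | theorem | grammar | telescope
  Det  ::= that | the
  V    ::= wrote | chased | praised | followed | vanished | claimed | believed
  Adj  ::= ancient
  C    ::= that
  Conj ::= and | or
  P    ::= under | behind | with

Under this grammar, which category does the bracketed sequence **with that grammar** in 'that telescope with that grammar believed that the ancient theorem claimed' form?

S
  NP
    NP
      Det: that
      N: telescope
    PP
      P: with
      NP
        Det: that
        N: grammar
  VP
    V: believed
    CP
      C: that
      S
        NP
          Det: the
          AP
            Adj: ancient
          N: theorem
        VP
          V: claimed
The span 'with that grammar' is the PP node built by PP → P NP.

PP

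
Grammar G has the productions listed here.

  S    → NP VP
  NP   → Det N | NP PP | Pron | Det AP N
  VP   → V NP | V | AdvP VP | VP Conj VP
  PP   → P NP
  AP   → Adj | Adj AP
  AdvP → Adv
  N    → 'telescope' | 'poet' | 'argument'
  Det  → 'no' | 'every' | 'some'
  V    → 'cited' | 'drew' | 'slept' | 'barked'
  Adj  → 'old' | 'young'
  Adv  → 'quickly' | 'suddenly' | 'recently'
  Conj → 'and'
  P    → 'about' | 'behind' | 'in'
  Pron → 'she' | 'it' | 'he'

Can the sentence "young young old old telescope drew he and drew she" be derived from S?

For S → NP VP, no prefix of the string parses as an NP.

Ungrammatical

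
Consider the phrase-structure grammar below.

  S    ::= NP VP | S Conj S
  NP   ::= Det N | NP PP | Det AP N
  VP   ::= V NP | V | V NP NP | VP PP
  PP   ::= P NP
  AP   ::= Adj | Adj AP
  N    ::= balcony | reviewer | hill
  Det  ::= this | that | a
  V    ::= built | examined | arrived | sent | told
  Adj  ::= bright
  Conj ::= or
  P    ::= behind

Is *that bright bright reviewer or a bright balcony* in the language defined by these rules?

For S → NP VP, the only prefix that parses as NP is 'that bright bright reviewer', but the remainder 'or a bright balcony' is not a VP under these rules. The alternative S rule S → S Conj S likewise has no satisfying split.

Ungrammatical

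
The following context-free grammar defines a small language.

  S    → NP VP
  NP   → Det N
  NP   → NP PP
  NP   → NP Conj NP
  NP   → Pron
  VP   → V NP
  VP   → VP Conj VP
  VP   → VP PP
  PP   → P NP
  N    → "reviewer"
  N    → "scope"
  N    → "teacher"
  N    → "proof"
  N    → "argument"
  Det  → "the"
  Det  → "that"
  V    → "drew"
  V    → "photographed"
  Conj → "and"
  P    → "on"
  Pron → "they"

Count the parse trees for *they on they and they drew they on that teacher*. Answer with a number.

4

Two of the 4 distinct bracketings:
[S [NP [NP [Pron they]] [PP [P on] [NP [NP [Pron they]] [Conj and] [NP [Pron they]]]]] [VP [V drew] [NP [NP [Pron they]] [PP [P on] [NP [Det that] [N teacher]]]]]]
[S [NP [NP [Pron they]] [PP [P on] [NP [NP [Pron they]] [Conj and] [NP [Pron they]]]]] [VP [VP [V drew] [NP [Pron they]]] [PP [P on] [NP [Det that] [N teacher]]]]]
The difference turns on whether VP → VP PP is used at the relevant span, versus an alternative expansion of VP.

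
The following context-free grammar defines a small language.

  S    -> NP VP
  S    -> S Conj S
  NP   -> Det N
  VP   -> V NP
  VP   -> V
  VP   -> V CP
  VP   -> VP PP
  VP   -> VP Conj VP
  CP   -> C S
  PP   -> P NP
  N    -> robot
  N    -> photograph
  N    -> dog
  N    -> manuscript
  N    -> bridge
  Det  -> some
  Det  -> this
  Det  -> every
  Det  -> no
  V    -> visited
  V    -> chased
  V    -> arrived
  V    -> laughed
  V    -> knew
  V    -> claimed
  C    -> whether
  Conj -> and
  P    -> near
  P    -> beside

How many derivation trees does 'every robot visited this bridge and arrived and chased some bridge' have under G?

2

The two bracketings:
[S [NP [Det every] [N robot]] [VP [VP [V visited] [NP [Det this] [N bridge]]] [Conj and] [VP [VP [V arrived]] [Conj and] [VP [V chased] [NP [Det some] [N bridge]]]]]]
[S [NP [Det every] [N robot]] [VP [VP [VP [V visited] [NP [Det this] [N bridge]]] [Conj and] [VP [V arrived]]] [Conj and] [VP [V chased] [NP [Det some] [N bridge]]]]]
The trees differ in how a recursive rule is bracketed over the same span.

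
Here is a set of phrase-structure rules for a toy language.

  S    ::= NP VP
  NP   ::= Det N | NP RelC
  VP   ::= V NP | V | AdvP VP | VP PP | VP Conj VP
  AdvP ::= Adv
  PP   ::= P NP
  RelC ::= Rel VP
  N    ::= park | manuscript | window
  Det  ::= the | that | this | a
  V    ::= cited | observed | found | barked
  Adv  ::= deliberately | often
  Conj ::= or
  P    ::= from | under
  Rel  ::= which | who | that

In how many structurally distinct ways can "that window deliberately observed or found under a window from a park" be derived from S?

Two of the 9 distinct bracketings:
[S [NP [Det that] [N window]] [VP [AdvP [Adv deliberately]] [VP [VP [VP [VP [V observed]] [Conj or] [VP [V found]]] [PP [P under] [NP [Det a] [N window]]]] [PP [P from] [NP [Det a] [N park]]]]]]
[S [NP [Det that] [N window]] [VP [AdvP [Adv deliberately]] [VP [VP [VP [V observed]] [Conj or] [VP [VP [V found]] [PP [P under] [NP [Det a] [N window]]]]] [PP [P from] [NP [Det a] [N park]]]]]]
The trees differ in how a recursive rule is bracketed over the same span.

9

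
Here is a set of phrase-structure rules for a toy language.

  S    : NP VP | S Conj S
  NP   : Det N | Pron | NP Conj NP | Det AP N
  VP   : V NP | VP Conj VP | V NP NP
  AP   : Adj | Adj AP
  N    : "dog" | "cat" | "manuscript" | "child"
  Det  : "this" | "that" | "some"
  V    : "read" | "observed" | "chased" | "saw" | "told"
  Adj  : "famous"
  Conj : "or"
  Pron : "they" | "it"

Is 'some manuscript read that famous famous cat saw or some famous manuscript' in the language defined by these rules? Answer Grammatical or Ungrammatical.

Ungrammatical

A V word can never sit immediately before a Conj word in any string this grammar generates, so the substring 'saw or' rules out a derivation.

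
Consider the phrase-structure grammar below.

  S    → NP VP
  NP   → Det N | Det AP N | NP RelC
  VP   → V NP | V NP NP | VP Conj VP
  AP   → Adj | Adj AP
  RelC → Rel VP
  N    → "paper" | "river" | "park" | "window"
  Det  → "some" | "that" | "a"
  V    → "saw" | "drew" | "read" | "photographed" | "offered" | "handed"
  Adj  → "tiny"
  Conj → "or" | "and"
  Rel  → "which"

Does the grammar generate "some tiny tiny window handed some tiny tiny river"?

S
  NP
    Det: some
    AP
      Adj: tiny
      AP
        Adj: tiny
    N: window
  VP
    V: handed
    NP
      Det: some
      AP
        Adj: tiny
        AP
          Adj: tiny
      N: river
The bracketing above is licensed at every node by one of the given productions, with S at the root.

Grammatical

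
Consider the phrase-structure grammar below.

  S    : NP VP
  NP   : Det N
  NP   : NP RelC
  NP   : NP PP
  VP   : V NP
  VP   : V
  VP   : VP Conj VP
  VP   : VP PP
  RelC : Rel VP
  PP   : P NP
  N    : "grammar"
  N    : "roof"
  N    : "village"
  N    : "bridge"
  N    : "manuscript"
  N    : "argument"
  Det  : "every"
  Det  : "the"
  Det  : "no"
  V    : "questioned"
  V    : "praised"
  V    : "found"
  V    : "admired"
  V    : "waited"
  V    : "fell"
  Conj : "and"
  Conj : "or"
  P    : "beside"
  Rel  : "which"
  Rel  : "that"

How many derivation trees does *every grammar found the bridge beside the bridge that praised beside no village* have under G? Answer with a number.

Two of the 10 distinct bracketings:
[S [NP [Det every] [N grammar]] [VP [V found] [NP [NP [NP [Det the] [N bridge]] [PP [P beside] [NP [Det the] [N bridge]]]] [RelC [Rel that] [VP [VP [V praised]] [PP [P beside] [NP [Det no] [N village]]]]]]]]
[S [NP [Det every] [N grammar]] [VP [V found] [NP [NP [Det the] [N bridge]] [PP [P beside] [NP [NP [Det the] [N bridge]] [RelC [Rel that] [VP [VP [V praised]] [PP [P beside] [NP [Det no] [N village]]]]]]]]]]
The trees differ in how a recursive rule is bracketed over the same span.

10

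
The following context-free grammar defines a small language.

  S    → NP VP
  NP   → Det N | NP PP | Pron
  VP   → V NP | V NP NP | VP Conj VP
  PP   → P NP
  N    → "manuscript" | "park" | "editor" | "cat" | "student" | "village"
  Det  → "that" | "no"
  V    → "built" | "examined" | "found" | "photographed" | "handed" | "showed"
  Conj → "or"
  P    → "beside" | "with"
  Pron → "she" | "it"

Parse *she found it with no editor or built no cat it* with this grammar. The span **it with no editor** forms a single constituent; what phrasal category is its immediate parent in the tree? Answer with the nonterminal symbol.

[S [NP [Pron she]] [VP [VP [V found] [NP [NP [Pron it]] [PP [P with] [NP [Det no] [N editor]]]]] [Conj or] [VP [V built] [NP [Det no] [N cat]] [NP [Pron it]]]]]
The span 'it with no editor' is the NP node built by NP → NP PP.
Its mother is the VP built by VP → V NP.

VP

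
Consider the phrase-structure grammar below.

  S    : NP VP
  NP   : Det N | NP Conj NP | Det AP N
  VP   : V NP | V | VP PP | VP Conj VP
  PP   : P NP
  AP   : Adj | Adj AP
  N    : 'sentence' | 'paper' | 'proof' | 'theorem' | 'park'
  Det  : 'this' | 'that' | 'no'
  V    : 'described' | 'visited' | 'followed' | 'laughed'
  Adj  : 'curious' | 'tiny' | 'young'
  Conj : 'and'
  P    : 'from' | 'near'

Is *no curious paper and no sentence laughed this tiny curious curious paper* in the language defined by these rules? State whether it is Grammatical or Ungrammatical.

S
  NP
    NP
      Det: no
      AP
        Adj: curious
      N: paper
    Conj: and
    NP
      Det: no
      N: sentence
  VP
    V: laughed
    NP
      Det: this
      AP
        Adj: tiny
        AP
          Adj: curious
          AP
            Adj: curious
      N: paper
The bracketing above is licensed at every node by one of the given productions, with S at the root.

Grammatical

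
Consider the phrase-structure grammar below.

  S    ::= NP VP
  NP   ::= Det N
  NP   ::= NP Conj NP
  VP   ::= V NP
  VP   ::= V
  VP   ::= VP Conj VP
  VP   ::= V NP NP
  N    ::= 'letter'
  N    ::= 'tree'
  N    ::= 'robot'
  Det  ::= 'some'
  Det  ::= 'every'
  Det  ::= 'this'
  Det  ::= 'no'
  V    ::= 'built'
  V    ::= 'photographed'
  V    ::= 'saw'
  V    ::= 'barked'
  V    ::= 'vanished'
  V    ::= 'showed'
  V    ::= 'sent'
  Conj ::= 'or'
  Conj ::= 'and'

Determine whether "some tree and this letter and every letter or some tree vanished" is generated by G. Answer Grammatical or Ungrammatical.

[S [NP [NP [Det some] [N tree]] [Conj and] [NP [NP [Det this] [N letter]] [Conj and] [NP [NP [Det every] [N letter]] [Conj or] [NP [Det some] [N tree]]]]] [VP [V vanished]]]
Every word is introduced by a lexical rule and the phrasal rules combine the resulting categories into a single S.

Grammatical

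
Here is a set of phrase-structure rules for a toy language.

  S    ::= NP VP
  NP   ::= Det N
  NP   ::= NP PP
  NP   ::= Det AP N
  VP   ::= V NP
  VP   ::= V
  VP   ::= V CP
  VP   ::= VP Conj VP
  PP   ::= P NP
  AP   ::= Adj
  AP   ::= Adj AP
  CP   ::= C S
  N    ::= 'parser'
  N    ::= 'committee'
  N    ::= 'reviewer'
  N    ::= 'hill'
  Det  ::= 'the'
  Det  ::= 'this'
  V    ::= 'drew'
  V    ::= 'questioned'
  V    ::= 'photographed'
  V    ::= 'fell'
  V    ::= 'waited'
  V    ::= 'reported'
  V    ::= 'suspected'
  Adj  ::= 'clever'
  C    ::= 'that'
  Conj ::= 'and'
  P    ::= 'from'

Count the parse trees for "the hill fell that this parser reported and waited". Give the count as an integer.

2

The two bracketings:
[S [NP [Det the] [N hill]] [VP [V fell] [CP [C that] [S [NP [Det this] [N parser]] [VP [VP [V reported]] [Conj and] [VP [V waited]]]]]]]
[S [NP [Det the] [N hill]] [VP [VP [V fell] [CP [C that] [S [NP [Det this] [N parser]] [VP [V reported]]]]] [Conj and] [VP [V waited]]]]
The trees differ in how a recursive rule is bracketed over the same span.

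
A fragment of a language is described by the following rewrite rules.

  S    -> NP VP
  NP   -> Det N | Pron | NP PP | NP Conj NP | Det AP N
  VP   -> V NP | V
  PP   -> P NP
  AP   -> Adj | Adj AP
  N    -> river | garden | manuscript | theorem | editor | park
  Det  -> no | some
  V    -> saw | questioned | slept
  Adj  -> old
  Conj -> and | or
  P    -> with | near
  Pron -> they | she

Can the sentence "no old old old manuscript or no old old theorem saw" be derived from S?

Grammatical

S
  NP
    NP
      Det: no
      AP
        Adj: old
        AP
          Adj: old
          AP
            Adj: old
      N: manuscript
    Conj: or
    NP
      Det: no
      AP
        Adj: old
        AP
          Adj: old
      N: theorem
  VP
    V: saw
Every word is introduced by a lexical rule and the phrasal rules combine the resulting categories into a single S.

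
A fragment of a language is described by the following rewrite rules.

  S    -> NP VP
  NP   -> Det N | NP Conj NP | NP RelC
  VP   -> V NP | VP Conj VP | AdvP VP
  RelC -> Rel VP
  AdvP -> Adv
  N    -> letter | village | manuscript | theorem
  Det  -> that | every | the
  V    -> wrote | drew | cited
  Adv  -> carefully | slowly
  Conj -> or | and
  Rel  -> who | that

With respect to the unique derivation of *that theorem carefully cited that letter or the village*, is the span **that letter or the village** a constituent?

Yes

[S [NP [Det that] [N theorem]] [VP [AdvP [Adv carefully]] [VP [V cited] [NP [NP [Det that] [N letter]] [Conj or] [NP [Det the] [N village]]]]]]
The words 'that letter or the village' are exhaustively dominated by a single NP node (built by NP → NP Conj NP), so they form a constituent.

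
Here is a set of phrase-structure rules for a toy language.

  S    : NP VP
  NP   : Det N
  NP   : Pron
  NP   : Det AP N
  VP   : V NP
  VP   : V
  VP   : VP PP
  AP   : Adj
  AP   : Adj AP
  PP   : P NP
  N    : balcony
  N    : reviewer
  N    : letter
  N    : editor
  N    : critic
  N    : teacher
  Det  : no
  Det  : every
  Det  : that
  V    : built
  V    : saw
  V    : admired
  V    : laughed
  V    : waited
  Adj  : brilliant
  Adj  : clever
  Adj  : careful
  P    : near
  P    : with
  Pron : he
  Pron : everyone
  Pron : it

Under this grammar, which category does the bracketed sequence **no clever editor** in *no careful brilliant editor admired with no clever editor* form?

NP

[S [NP [Det no] [AP [Adj careful] [AP [Adj brilliant]]] [N editor]] [VP [VP [V admired]] [PP [P with] [NP [Det no] [AP [Adj clever]] [N editor]]]]]
The span 'no clever editor' is the NP node built by NP → Det AP N.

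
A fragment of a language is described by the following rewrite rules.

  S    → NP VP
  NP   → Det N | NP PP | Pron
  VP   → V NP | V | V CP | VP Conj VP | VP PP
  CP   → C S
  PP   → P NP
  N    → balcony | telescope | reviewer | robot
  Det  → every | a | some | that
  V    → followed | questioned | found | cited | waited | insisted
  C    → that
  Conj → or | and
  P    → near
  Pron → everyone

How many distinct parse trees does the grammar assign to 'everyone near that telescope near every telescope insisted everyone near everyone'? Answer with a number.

Two of the 4 distinct bracketings:
[S [NP [NP [Pron everyone]] [PP [P near] [NP [NP [Det that] [N telescope]] [PP [P near] [NP [Det every] [N telescope]]]]]] [VP [V insisted] [NP [NP [Pron everyone]] [PP [P near] [NP [Pron everyone]]]]]]
[S [NP [NP [Pron everyone]] [PP [P near] [NP [NP [Det that] [N telescope]] [PP [P near] [NP [Det every] [N telescope]]]]]] [VP [VP [V insisted] [NP [Pron everyone]]] [PP [P near] [NP [Pron everyone]]]]]
The difference turns on whether VP → VP PP is used at the relevant span, versus an alternative expansion of VP.

4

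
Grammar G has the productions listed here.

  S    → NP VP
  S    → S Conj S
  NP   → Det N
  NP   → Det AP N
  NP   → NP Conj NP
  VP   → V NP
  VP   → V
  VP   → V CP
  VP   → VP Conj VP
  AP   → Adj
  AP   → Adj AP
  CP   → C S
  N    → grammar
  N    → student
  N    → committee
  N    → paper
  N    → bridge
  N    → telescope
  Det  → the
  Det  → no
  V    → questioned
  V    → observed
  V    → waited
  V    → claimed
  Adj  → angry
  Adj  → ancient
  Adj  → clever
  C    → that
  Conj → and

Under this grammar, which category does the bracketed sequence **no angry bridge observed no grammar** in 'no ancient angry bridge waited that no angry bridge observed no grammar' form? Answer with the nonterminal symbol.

S

[S [NP [Det no] [AP [Adj ancient] [AP [Adj angry]]] [N bridge]] [VP [V waited] [CP [C that] [S [NP [Det no] [AP [Adj angry]] [N bridge]] [VP [V observed] [NP [Det no] [N grammar]]]]]]]
The span 'no angry bridge observed no grammar' is the S node built by S → NP VP.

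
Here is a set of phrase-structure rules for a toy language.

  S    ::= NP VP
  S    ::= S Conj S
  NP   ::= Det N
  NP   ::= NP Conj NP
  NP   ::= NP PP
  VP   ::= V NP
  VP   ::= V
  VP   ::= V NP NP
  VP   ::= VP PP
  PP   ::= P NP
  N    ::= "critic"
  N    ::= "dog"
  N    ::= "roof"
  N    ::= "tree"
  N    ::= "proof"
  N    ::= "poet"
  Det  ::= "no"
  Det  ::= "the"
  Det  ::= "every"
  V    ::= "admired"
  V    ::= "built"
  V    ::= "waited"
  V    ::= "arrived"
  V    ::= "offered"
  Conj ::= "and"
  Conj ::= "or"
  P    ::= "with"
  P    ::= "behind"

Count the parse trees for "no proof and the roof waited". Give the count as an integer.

1

[S [NP [NP [Det no] [N proof]] [Conj and] [NP [Det the] [N roof]]] [VP [V waited]]]
No rule offers an alternative attachment or grouping for any span, so this is the only derivation.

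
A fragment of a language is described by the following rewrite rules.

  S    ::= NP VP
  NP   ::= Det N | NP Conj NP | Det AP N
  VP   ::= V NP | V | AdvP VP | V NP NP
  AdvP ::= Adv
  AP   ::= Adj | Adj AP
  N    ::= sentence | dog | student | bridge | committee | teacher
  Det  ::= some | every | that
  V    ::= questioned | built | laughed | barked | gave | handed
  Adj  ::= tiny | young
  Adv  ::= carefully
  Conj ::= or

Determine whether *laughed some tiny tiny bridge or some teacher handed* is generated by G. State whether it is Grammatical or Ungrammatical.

For S → NP VP, no prefix of the string parses as an NP.

Ungrammatical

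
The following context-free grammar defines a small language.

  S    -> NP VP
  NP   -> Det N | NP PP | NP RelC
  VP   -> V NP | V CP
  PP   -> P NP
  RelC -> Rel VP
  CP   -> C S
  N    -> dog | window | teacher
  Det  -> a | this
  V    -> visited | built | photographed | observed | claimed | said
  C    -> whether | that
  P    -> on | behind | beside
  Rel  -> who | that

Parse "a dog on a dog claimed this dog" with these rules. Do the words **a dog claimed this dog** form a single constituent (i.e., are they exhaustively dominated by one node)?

No

[S [NP [NP [Det a] [N dog]] [PP [P on] [NP [Det a] [N dog]]]] [VP [V claimed] [NP [Det this] [N dog]]]]
The smallest constituent containing 'a dog claimed this dog' is the S spanning 'a dog on a dog claimed this dog'; no single node in the tree dominates exactly the given words.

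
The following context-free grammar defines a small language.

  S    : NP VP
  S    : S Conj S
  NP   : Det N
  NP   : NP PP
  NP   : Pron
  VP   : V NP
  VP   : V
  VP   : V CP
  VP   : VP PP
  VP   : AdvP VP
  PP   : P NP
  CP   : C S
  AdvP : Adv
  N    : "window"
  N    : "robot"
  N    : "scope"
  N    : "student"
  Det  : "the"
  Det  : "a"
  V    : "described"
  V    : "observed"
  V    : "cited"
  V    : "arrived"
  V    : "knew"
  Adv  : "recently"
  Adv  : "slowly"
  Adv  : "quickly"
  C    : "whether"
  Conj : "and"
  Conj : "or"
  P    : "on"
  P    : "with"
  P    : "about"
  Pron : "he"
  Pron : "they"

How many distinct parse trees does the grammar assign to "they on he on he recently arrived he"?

2

The two bracketings:
[S [NP [NP [Pron they]] [PP [P on] [NP [NP [Pron he]] [PP [P on] [NP [Pron he]]]]]] [VP [AdvP [Adv recently]] [VP [V arrived] [NP [Pron he]]]]]
[S [NP [NP [NP [Pron they]] [PP [P on] [NP [Pron he]]]] [PP [P on] [NP [Pron he]]]] [VP [AdvP [Adv recently]] [VP [V arrived] [NP [Pron he]]]]]
The trees differ in how a recursive rule is bracketed over the same span.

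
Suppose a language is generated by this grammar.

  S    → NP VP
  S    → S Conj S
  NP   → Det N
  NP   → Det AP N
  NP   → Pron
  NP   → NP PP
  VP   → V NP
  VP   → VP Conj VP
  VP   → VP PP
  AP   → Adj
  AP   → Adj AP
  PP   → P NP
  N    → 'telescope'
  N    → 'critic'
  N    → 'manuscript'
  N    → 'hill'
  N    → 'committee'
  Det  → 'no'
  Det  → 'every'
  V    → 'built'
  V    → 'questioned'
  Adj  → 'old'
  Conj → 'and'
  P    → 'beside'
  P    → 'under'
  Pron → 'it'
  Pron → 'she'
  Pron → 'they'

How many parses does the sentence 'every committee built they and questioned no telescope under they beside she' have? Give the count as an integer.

9

Two of the 9 distinct bracketings:
[S [NP [Det every] [N committee]] [VP [VP [V built] [NP [Pron they]]] [Conj and] [VP [V questioned] [NP [NP [Det no] [N telescope]] [PP [P under] [NP [NP [Pron they]] [PP [P beside] [NP [Pron she]]]]]]]]]
[S [NP [Det every] [N committee]] [VP [VP [V built] [NP [Pron they]]] [Conj and] [VP [V questioned] [NP [NP [NP [Det no] [N telescope]] [PP [P under] [NP [Pron they]]]] [PP [P beside] [NP [Pron she]]]]]]]
The trees differ in how a recursive rule is bracketed over the same span.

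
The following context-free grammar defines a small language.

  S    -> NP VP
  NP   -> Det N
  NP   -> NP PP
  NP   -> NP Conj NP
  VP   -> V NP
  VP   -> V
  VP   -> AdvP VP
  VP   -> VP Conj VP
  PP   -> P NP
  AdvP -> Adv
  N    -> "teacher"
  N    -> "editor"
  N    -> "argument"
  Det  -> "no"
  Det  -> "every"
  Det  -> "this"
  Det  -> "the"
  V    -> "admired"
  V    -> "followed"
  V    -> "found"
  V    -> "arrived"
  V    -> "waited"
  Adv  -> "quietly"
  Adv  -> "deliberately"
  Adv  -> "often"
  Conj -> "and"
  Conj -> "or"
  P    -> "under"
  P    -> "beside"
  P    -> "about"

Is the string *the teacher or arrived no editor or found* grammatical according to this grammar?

Ungrammatical

For S → NP VP, the only prefix that parses as NP is 'the teacher', but the remainder 'or arrived no editor or found' is not a VP under these rules.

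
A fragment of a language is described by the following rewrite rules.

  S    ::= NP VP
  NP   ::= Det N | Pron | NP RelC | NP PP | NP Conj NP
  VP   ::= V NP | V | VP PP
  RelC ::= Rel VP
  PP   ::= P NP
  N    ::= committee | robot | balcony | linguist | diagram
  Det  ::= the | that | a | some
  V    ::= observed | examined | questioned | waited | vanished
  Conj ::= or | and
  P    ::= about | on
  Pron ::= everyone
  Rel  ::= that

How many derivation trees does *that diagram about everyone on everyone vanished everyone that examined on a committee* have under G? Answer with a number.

6

Two of the 6 distinct bracketings:
[S [NP [NP [Det that] [N diagram]] [PP [P about] [NP [NP [Pron everyone]] [PP [P on] [NP [Pron everyone]]]]]] [VP [V vanished] [NP [NP [Pron everyone]] [RelC [Rel that] [VP [VP [V examined]] [PP [P on] [NP [Det a] [N committee]]]]]]]]
[S [NP [NP [Det that] [N diagram]] [PP [P about] [NP [NP [Pron everyone]] [PP [P on] [NP [Pron everyone]]]]]] [VP [V vanished] [NP [NP [NP [Pron everyone]] [RelC [Rel that] [VP [V examined]]]] [PP [P on] [NP [Det a] [N committee]]]]]]
The difference turns on whether VP → VP PP is used at the relevant span, versus an alternative expansion of VP.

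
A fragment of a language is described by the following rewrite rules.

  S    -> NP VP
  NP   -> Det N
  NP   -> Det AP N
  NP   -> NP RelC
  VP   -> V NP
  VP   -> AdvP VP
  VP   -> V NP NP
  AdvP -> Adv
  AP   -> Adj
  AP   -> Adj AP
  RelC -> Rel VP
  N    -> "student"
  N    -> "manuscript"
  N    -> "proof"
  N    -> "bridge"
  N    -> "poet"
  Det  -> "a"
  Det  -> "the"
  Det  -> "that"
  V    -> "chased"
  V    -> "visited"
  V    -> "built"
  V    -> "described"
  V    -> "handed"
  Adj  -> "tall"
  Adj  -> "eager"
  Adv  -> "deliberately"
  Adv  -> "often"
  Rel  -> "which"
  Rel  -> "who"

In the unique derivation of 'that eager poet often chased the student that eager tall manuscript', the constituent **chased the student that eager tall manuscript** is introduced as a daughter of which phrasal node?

VP

S
  NP
    Det: that
    AP
      Adj: eager
    N: poet
  VP
    AdvP
      Adv: often
    VP
      V: chased
      NP
        Det: the
        N: student
      NP
        Det: that
        AP
          Adj: eager
          AP
            Adj: tall
        N: manuscript
The span 'chased the student that eager tall manuscript' is the VP node built by VP → V NP NP.
Its mother is the VP built by VP → AdvP VP.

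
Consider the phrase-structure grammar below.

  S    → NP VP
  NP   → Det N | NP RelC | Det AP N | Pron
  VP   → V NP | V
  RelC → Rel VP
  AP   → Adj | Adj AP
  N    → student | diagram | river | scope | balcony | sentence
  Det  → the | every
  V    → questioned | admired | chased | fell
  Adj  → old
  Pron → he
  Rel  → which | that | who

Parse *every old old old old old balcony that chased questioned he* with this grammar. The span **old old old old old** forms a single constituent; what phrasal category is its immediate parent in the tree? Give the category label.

[S [NP [NP [Det every] [AP [Adj old] [AP [Adj old] [AP [Adj old] [AP [Adj old] [AP [Adj old]]]]]] [N balcony]] [RelC [Rel that] [VP [V chased]]]] [VP [V questioned] [NP [Pron he]]]]
The span 'old old old old old' is the AP node built by AP → Adj AP.
Its mother is the NP built by NP → Det AP N.

NP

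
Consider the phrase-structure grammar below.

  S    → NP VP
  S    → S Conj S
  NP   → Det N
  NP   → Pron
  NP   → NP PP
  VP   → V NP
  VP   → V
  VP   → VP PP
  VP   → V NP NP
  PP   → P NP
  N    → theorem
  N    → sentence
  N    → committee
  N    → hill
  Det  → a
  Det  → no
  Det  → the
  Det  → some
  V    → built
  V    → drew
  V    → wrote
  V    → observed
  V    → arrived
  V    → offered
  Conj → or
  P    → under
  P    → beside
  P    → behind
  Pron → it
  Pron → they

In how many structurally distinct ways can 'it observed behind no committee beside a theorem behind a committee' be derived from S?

5

Two of the 5 distinct bracketings:
[S [NP [Pron it]] [VP [VP [V observed]] [PP [P behind] [NP [NP [Det no] [N committee]] [PP [P beside] [NP [NP [Det a] [N theorem]] [PP [P behind] [NP [Det a] [N committee]]]]]]]]]
[S [NP [Pron it]] [VP [VP [V observed]] [PP [P behind] [NP [NP [NP [Det no] [N committee]] [PP [P beside] [NP [Det a] [N theorem]]]] [PP [P behind] [NP [Det a] [N committee]]]]]]]
The trees differ in how a recursive rule is bracketed over the same span.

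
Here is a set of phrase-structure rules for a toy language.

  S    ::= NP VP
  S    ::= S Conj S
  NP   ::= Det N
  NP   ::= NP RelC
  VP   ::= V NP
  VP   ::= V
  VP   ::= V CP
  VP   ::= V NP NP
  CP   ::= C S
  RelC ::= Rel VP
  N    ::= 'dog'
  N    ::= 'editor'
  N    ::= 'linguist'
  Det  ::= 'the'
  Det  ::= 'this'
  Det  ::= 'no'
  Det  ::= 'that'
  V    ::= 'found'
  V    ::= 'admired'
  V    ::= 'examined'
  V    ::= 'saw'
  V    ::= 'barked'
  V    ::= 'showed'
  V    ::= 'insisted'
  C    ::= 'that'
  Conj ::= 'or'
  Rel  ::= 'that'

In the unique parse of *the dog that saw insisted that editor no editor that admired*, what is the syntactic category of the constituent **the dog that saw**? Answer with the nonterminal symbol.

[S [NP [NP [Det the] [N dog]] [RelC [Rel that] [VP [V saw]]]] [VP [V insisted] [NP [Det that] [N editor]] [NP [NP [Det no] [N editor]] [RelC [Rel that] [VP [V admired]]]]]]
The span 'the dog that saw' is the NP node built by NP → NP RelC.

NP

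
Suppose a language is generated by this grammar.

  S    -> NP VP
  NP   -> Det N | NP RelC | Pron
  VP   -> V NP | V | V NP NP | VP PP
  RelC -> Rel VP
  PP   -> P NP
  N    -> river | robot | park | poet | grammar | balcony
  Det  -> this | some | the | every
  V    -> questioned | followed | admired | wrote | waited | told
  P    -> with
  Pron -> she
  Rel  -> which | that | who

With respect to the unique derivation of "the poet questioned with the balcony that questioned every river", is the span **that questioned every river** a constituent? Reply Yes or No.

Yes

[S [NP [Det the] [N poet]] [VP [VP [V questioned]] [PP [P with] [NP [NP [Det the] [N balcony]] [RelC [Rel that] [VP [V questioned] [NP [Det every] [N river]]]]]]]]
The words 'that questioned every river' are exhaustively dominated by a single RelC node (built by RelC → Rel VP), so they form a constituent.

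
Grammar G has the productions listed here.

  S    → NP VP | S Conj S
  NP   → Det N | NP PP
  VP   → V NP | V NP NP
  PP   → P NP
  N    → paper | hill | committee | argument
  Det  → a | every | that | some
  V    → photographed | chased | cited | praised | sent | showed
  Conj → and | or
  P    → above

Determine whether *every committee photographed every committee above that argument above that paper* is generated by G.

S
  NP
    Det: every
    N: committee
  VP
    V: photographed
    NP
      NP
        Det: every
        N: committee
      PP
        P: above
        NP
          NP
            Det: that
            N: argument
          PP
            P: above
            NP
              Det: that
              N: paper
Each bracket corresponds to one application of a listed rule, so the string is derivable from S.

Grammatical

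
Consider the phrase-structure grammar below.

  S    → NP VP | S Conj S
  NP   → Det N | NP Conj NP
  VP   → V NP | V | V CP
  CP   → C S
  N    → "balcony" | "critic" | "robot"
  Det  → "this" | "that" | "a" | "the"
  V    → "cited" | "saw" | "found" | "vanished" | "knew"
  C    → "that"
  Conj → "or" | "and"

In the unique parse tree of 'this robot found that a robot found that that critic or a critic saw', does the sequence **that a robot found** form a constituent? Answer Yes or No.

No

[S [NP [Det this] [N robot]] [VP [V found] [CP [C that] [S [NP [Det a] [N robot]] [VP [V found] [CP [C that] [S [NP [NP [Det that] [N critic]] [Conj or] [NP [Det a] [N critic]]] [VP [V saw]]]]]]]]]
The smallest constituent containing 'that a robot found' is the CP spanning 'that a robot found that that critic or a critic saw'; no single node in the tree dominates exactly the given words.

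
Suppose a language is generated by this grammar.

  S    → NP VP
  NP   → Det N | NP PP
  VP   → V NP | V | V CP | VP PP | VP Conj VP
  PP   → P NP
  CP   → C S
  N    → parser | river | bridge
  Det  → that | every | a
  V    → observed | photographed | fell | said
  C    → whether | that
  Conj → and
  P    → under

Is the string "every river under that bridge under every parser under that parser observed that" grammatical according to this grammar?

For S → NP VP, every NP-prefix leaves a non-VP remainder: after 'every river' the remainder is not a VP; after 'every river under that bridge' the remainder is not a VP; after 'every river under that bridge under every parser' the remainder is not a VP (and 1 more).

Ungrammatical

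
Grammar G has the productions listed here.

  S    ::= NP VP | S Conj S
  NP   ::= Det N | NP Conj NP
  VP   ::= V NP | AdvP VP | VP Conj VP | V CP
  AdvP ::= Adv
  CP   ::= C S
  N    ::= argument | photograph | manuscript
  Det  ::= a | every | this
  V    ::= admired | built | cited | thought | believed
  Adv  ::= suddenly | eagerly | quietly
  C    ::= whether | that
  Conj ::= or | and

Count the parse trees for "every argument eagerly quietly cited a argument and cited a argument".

3

Two of the 3 distinct bracketings:
[S [NP [Det every] [N argument]] [VP [AdvP [Adv eagerly]] [VP [AdvP [Adv quietly]] [VP [VP [V cited] [NP [Det a] [N argument]]] [Conj and] [VP [V cited] [NP [Det a] [N argument]]]]]]]
[S [NP [Det every] [N argument]] [VP [AdvP [Adv eagerly]] [VP [VP [AdvP [Adv quietly]] [VP [V cited] [NP [Det a] [N argument]]]] [Conj and] [VP [V cited] [NP [Det a] [N argument]]]]]]
The trees differ in how a recursive rule is bracketed over the same span.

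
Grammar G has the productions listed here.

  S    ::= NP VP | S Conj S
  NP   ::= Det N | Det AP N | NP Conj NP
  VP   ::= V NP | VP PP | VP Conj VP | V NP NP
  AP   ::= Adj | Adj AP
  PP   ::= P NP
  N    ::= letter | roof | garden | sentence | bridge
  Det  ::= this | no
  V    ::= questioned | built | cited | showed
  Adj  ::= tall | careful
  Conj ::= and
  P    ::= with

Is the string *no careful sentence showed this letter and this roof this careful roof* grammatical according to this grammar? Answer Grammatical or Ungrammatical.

Grammatical

[S [NP [Det no] [AP [Adj careful]] [N sentence]] [VP [V showed] [NP [NP [Det this] [N letter]] [Conj and] [NP [Det this] [N roof]]] [NP [Det this] [AP [Adj careful]] [N roof]]]]
Every word is introduced by a lexical rule and the phrasal rules combine the resulting categories into a single S.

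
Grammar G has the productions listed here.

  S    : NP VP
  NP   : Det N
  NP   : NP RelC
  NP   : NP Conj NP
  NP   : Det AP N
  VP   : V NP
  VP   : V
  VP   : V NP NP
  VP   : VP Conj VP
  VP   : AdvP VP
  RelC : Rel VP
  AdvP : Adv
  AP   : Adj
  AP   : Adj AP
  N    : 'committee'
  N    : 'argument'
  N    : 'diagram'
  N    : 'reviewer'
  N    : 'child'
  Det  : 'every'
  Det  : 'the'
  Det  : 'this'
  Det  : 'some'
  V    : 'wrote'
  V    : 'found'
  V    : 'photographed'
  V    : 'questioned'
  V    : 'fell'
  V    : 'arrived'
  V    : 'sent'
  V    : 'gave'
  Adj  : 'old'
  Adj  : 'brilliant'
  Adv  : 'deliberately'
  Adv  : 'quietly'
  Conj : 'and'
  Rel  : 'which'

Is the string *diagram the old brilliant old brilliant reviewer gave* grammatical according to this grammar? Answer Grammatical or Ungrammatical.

For S → NP VP, no prefix of the string parses as an NP.

Ungrammatical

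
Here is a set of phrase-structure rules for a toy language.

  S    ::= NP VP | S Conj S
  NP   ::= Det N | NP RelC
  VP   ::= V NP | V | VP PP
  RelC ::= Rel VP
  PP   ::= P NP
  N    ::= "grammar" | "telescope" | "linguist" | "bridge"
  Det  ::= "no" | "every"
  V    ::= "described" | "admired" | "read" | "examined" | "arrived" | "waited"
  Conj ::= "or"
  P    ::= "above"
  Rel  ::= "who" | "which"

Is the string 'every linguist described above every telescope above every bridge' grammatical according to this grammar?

Grammatical

S
  NP
    Det: every
    N: linguist
  VP
    VP
      VP
        V: described
      PP
        P: above
        NP
          Det: every
          N: telescope
    PP
      P: above
      NP
        Det: every
        N: bridge
The bracketing above is licensed at every node by one of the given productions, with S at the root.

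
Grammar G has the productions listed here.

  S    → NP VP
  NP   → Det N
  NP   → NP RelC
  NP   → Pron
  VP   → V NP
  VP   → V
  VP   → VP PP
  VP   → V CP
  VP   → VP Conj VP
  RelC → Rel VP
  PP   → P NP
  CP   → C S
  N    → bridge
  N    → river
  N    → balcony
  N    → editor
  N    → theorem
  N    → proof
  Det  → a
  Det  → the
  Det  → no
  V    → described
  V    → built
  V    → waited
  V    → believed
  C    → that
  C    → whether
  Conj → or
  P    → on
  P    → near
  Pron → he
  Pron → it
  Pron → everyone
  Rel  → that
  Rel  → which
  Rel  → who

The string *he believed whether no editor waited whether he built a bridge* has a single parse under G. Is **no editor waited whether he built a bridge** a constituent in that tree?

[S [NP [Pron he]] [VP [V believed] [CP [C whether] [S [NP [Det no] [N editor]] [VP [V waited] [CP [C whether] [S [NP [Pron he]] [VP [V built] [NP [Det a] [N bridge]]]]]]]]]]
The words 'no editor waited whether he built a bridge' are exhaustively dominated by a single S node (built by S → NP VP), so they form a constituent.

Yes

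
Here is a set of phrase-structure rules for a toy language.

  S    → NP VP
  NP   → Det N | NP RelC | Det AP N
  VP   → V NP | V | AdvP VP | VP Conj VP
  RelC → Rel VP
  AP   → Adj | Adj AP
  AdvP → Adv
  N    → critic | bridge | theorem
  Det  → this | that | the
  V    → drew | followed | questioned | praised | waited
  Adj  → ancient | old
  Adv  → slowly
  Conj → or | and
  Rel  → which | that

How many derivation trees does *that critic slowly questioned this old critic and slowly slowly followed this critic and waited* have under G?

Two of the 9 distinct bracketings:
[S [NP [Det that] [N critic]] [VP [AdvP [Adv slowly]] [VP [VP [V questioned] [NP [Det this] [AP [Adj old]] [N critic]]] [Conj and] [VP [AdvP [Adv slowly]] [VP [AdvP [Adv slowly]] [VP [VP [V followed] [NP [Det this] [N critic]]] [Conj and] [VP [V waited]]]]]]]]
[S [NP [Det that] [N critic]] [VP [AdvP [Adv slowly]] [VP [VP [V questioned] [NP [Det this] [AP [Adj old]] [N critic]]] [Conj and] [VP [AdvP [Adv slowly]] [VP [VP [AdvP [Adv slowly]] [VP [V followed] [NP [Det this] [N critic]]]] [Conj and] [VP [V waited]]]]]]]
The trees differ in how a recursive rule is bracketed over the same span.

9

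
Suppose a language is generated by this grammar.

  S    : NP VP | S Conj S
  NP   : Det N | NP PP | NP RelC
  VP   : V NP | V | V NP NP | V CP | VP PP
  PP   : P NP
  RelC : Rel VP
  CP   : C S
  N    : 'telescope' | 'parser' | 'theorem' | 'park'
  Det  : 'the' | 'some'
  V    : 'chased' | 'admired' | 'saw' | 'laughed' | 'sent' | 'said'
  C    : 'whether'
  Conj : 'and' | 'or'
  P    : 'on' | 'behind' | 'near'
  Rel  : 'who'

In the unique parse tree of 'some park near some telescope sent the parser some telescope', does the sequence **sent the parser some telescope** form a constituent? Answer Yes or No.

Yes

[S [NP [NP [Det some] [N park]] [PP [P near] [NP [Det some] [N telescope]]]] [VP [V sent] [NP [Det the] [N parser]] [NP [Det some] [N telescope]]]]
The words 'sent the parser some telescope' are exhaustively dominated by a single VP node (built by VP → V NP NP), so they form a constituent.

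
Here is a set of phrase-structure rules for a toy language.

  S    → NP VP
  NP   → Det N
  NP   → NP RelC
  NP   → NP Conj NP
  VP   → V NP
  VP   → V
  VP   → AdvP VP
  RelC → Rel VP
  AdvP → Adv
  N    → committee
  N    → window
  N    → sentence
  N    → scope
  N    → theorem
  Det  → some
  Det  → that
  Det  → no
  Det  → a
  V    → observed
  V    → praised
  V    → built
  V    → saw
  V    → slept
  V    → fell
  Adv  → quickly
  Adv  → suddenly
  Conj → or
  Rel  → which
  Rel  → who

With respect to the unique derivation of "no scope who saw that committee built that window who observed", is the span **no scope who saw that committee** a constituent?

[S [NP [NP [Det no] [N scope]] [RelC [Rel who] [VP [V saw] [NP [Det that] [N committee]]]]] [VP [V built] [NP [NP [Det that] [N window]] [RelC [Rel who] [VP [V observed]]]]]]
The words 'no scope who saw that committee' are exhaustively dominated by a single NP node (built by NP → NP RelC), so they form a constituent.

Yes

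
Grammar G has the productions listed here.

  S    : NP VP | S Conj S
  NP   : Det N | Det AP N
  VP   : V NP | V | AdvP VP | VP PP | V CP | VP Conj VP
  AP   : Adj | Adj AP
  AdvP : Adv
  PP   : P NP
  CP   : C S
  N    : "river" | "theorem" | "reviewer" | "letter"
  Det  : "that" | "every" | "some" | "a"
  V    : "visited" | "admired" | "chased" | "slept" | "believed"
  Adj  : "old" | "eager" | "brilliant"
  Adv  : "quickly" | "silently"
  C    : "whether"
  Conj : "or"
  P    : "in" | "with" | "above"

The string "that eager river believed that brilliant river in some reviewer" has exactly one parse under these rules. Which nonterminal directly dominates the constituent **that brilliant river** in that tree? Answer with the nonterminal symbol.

VP

[S [NP [Det that] [AP [Adj eager]] [N river]] [VP [VP [V believed] [NP [Det that] [AP [Adj brilliant]] [N river]]] [PP [P in] [NP [Det some] [N reviewer]]]]]
The span 'that brilliant river' is the NP node built by NP → Det AP N.
Its mother is the VP built by VP → V NP.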